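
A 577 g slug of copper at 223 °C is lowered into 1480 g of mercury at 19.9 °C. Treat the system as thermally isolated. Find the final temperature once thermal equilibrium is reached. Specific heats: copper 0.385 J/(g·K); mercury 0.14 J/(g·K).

T_f ≈ 125.0 °C

With ΣQ=0 the equilibrium temperature is the m·c-weighted mean:
T_f = (222.15*223 + 207.2*19.9) / (222.15 + 207.2)
    = 53662 / 429.35 ≈ 124.98 °C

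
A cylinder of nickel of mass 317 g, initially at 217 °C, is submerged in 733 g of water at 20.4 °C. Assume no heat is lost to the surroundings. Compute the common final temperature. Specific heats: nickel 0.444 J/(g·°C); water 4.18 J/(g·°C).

T_f ≈ 29.0 °C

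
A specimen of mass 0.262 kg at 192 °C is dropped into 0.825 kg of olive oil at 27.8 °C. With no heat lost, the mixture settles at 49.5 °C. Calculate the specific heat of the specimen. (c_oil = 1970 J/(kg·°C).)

c ≈ 945 J/(kg·°C)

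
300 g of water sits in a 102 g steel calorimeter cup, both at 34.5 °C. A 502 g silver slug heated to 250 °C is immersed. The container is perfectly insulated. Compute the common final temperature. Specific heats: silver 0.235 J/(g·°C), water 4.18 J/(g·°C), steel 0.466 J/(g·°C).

Taking heat into each body as positive, Σ m c ΔT = 0:
502·0.235·(T − 250) + 300·4.18·(T − 34.5) + 102·0.466·(T − 34.5) = 0
1419.5 T = 74395
T ≈ 52.41 °C

T_f ≈ 52.4 °C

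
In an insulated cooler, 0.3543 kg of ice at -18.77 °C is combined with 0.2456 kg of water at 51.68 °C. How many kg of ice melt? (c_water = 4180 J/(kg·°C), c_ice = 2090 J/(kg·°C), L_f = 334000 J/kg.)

m_melted ≈ 0.117 kg

Water can give up m c ΔT = 0.2456×4180×51.68 = 53055 J before reaching 0 °C.
Warming the ice to 0 °C takes 0.3543×2090×18.77 = 13899 J, leaving 39156 J for melting.
Fully melting the ice requires m_ice L_f = 0.3543×334000 = 118336 J.
Since 39156 < 118336 J, not all the ice melts; equilibrium is at 0 °C.
m_melt = 39156 / L_f = 0.1172 kg.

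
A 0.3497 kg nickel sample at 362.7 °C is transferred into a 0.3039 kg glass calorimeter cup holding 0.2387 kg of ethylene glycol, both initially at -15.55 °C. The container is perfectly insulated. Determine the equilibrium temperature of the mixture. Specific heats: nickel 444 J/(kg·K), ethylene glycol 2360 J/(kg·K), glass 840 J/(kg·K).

T_f ≈ 44.8 °C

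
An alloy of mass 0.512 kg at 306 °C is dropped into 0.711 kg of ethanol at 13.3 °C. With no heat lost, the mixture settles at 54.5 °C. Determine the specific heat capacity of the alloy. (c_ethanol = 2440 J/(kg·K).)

Energy conservation, ΣQ = 0:
0.512×c×(54.5 − 306) + 0.711×2440×(54.5 − 13.3) = 0
-128.77 c = -71475
c = -71475/-128.77 ≈ 555.1 J/(kg·K)

c ≈ 555 J/(kg·K)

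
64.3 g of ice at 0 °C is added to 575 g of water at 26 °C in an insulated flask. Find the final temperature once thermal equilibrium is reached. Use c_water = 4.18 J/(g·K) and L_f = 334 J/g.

Energy balance with sensible and latent terms:
latent heat to melt: 64.3·334 = 21476; warm the meltwater: 268.77 T; water: 2403.5(T − 26)
2672.3 T = 62491 − 21476 = 41015
T ≈ 15.35 °C. Since T > 0 °C, the all-ice-melts assumption holds.

T_f ≈ 15.3 °C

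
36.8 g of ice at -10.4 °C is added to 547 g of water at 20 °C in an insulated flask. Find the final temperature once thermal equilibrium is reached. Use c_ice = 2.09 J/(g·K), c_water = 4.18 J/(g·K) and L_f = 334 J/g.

T_f ≈ 13.4 °C

Taking heat into each body as positive, Σ m c ΔT = 0:
warm ice to 0 °C: 36.8·2.09·(0 − (-10.4)) = 799.88
  latent heat to melt: 36.8·334 = 12291
  warm the meltwater: 153.82 T
  water cools: 547·4.18·(T − 20) = 2286.5(T − 20)
2440.3 T = 45729 − 13091 = 32638
T ≈ 13.37 °C. Since T > 0 °C, the all-ice-melts assumption holds.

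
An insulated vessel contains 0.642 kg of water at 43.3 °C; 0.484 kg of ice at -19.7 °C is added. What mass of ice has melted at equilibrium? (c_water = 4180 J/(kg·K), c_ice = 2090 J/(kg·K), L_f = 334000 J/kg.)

m_melted ≈ 0.288 kg

Water can give up m c ΔT = 0.642×4180×43.3 = 116198 J before reaching 0 °C.
Of that, 0.484×2090×19.7 = 19928 J goes to bring the ice to 0 °C, leaving 96270 J.
Melting all 0.484 kg of ice would need 0.484×334000 = 161656 J.
Since 96270 < 161656 J, not all the ice melts; equilibrium is at 0 °C.
Mass melted = 96270/334000 ≈ 0.2882 kg.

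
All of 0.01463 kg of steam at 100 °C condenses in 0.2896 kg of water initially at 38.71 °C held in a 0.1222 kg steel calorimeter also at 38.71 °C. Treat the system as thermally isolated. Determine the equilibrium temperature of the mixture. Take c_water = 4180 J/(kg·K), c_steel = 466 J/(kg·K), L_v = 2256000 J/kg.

T_f ≈ 66.4 °C

Setting the total heat transfer to zero:
latent heat released on condensation: 0.01463·2256000 = 33005
  condensate cools 100→T: 0.01463·4180·(T − 100) = 61.15(T − 100)
  water warms: 0.2896·4180·(T − 38.71) = 1210.5(T − 38.71)
  cup: 56.95(T − 38.71)
1328.6 T = 33005 + 6115.3 + 49064 = 88185
T ≈ 66.37 °C — below 100 °C, confirming all the steam condensed.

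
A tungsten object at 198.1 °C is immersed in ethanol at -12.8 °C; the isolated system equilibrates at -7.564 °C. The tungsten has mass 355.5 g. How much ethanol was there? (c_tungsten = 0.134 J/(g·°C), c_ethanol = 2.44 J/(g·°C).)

m ≈ 767 g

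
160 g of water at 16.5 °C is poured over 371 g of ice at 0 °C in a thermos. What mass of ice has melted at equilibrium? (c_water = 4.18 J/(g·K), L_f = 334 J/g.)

Heat available from the water dropping to 0 °C: 160×4.18×16.5 = 11035 J.
Melting all 371 g of ice would need 371×334 = 123914 J.
11035 J < 123914 J, so only part of the ice melts and the system sits at 0 °C.
Mass melted = 11035/334 ≈ 33.04 g.

m_melted ≈ 33 g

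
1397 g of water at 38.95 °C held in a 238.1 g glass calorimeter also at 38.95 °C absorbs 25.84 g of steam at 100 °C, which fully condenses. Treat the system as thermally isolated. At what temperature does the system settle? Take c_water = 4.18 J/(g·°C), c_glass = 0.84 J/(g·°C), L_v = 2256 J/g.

T_f ≈ 49.5 °C

Let T be the final temperature. ΣQ_i = 0:
condense steam: −25.84×2256 = −58295; condensate cools 100→T: 25.84×4.18×(T − 100) = 108.01(T − 100); original water: 5839.5(T − 38.95); glass cup: 238.1×0.84×(T − 38.95) = 200(T − 38.95)
6147.5 T = 58295 + 10801 + 235237 = 304333
T ≈ 49.51 °C, under the boiling point, so the assumption holds.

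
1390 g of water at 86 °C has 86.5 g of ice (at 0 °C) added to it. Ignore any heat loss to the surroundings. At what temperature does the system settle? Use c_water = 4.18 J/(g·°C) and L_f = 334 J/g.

Conservation of energy gives ΣQ = 0:
latent heat to melt: 86.5×334 = 28891
  warm the meltwater: 361.57 T
  water: 5810.2(T − 86)
6171.8 T = 499677 − 28891 = 470786
T ≈ 76.28 °C. Since T > 0 °C, the all-ice-melts assumption holds.

T_f ≈ 76.3 °C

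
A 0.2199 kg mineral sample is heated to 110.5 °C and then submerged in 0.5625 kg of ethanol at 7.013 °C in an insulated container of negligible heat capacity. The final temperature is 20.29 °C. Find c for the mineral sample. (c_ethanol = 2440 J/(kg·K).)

c ≈ 919 J/(kg·K)

m_s c (T_s − T_f) = m_ethanol c_ethanol (T_f − T_0):
0.2199×c×(110.5 − 20.29) = 0.5625×2440×(20.29 − 7.013)
19.84 c = 18223  ⇒  c ≈ 918.6 J/(kg·K)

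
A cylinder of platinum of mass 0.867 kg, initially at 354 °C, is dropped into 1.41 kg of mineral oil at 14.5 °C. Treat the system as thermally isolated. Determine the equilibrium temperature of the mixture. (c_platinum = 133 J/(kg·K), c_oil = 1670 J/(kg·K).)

T_f ≈ 30.3 °C

Conservation of energy gives ΣQ = 0:
0.867·133·(T − 354) + 1.41·1670·(T − 14.5) = 0
(115.31 + 2354.7) T = 115.31·354 + 2354.7·14.5
T ≈ 30.35 °C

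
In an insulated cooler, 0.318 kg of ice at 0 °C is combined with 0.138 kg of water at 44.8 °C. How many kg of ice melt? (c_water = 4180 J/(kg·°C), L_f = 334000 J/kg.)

m_melted ≈ 0.0774 kg

Water can give up m c ΔT = 0.138×4180×44.8 = 25842 J before reaching 0 °C.
Melting all 0.318 kg of ice would need 0.318×334000 = 106212 J.
That's not enough to melt it all — equilibrium is at 0 °C with ice remaining.
Mass melted = 25842/334000 ≈ 0.07737 kg.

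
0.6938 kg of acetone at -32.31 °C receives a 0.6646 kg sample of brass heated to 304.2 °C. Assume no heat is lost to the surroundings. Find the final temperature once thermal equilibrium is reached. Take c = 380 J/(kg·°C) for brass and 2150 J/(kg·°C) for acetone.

T_f ≈ 16.4 °C

Let T be the final temperature. ΣQ_i = 0:
0.6646*380*(T − 304.2) + 0.6938*2150*(T − (-32.31)) = 0
252.55(T − 304.2) + 1491.7(T − (-32.31)) = 0
(252.55 + 1491.7) T = 252.55*304.2 + 1491.7*(-32.31)
T = 28629/1744.2 ≈ 16.41 °C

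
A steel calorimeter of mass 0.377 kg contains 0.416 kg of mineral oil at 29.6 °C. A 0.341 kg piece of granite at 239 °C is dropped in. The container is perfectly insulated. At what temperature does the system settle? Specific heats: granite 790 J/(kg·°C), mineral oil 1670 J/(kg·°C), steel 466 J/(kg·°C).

T_f is the heat-capacity-weighted average of the initial temperatures:
T_f = (269.39*239 + 694.72*29.6 + 175.68*29.6) / (269.39 + 694.72 + 175.68)
    = 90148 / 1139.8 ≈ 79.09 °C

T_f ≈ 79.1 °C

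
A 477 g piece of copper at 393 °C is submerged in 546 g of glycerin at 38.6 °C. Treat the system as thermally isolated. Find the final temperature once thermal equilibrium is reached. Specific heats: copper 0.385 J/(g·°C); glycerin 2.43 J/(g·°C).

Setting the total heat transfer to zero:
477·0.385·(T − 393) + 546·2.43·(T − 38.6) = 0
(183.65 + 1326.8) T = 183.65·393 + 1326.8·38.6
T = 123386/1510.4 ≈ 81.69 °C

T_f ≈ 81.7 °C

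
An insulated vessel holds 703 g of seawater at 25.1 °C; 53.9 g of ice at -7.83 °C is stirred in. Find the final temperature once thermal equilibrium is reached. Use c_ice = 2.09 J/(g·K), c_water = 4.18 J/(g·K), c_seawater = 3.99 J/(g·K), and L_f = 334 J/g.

T_f ≈ 17.0 °C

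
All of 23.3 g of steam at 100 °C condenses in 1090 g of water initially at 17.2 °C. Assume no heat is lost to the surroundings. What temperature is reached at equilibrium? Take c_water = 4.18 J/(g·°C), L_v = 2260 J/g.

Conservation of energy gives ΣQ = 0:
steam→water at 100 °C releases m L_v = 23.3·2260 = 52658
  condensed water 100 °C→T: 97.39(T − 100)
  water warms: 1090·4.18·(T − 17.2) = 4556.2(T − 17.2)
4653.6 T = 52658 + 9739.4 + 78367 = 140764
T ≈ 30.25 °C — below 100 °C, confirming all the steam condensed.

T_f ≈ 30.2 °C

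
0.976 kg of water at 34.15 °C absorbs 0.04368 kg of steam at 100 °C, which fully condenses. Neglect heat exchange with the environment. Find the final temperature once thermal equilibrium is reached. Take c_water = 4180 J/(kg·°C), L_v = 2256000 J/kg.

T_f ≈ 60.1 °C

Net heat exchanged in the isolated system is zero:
condense steam: −0.04368·2256000 = −98542
  condensate cools 100→T: 0.04368·4180·(T − 100) = 182.58(T − 100)
  water warms: 0.976·4180·(T − 34.15) = 4079.7(T − 34.15)
4262.3 T = 98542 + 18258 + 139321 = 256121
T ≈ 60.09 °C, under the boiling point, so the assumption holds.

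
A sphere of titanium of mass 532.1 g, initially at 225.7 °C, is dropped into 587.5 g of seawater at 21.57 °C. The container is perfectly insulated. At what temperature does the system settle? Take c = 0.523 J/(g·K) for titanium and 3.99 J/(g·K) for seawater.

Net heat exchanged in the isolated system is zero:
532.1*0.523*(T − 225.7) + 587.5*3.99*(T − 21.57) = 0
2622.4 T = 113372
T = 113372/2622.4 ≈ 43.23 °C

T_f ≈ 43.2 °C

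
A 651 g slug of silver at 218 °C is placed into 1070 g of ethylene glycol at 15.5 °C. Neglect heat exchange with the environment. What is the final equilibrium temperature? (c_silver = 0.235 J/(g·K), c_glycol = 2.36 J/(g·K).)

T_f ≈ 27.1 °C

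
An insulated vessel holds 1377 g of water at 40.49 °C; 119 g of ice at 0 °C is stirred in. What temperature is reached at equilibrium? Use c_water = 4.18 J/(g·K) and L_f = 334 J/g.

T_f ≈ 30.9 °C

Let T be the final temperature. ΣQ_i = 0:
latent heat to melt: 119×334 = 39746
  warm the meltwater: 497.42 T
  water: 5755.9(T − 40.49)
6253.3 T = 233055 − 39746 = 193309
T ≈ 30.91 °C (positive, so assuming full melt was valid).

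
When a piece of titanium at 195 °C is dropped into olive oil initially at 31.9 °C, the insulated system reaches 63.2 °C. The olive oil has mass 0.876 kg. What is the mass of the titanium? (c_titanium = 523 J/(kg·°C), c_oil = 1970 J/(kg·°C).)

Energy conservation, ΣQ = 0:
m×523×(63.2 − 195) + 0.876×1970×(63.2 − 31.9) = 0
-68931 m = -54015
m = -54015/-68931 ≈ 0.7836 kg

m ≈ 0.784 kg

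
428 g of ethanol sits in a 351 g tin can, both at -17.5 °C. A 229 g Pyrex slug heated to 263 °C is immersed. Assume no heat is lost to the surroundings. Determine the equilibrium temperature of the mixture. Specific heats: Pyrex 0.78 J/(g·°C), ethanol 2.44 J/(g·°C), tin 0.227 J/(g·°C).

T_f ≈ 21.0 °C

T_f = Σ m_i c_i T_i / Σ m_i c_i:
T_f = (178.62*263 + 1044.3*(-17.5) + 79.68*(-17.5)) / (178.62 + 1044.3 + 79.68)
    = 27307 / 1302.6 ≈ 20.96 °C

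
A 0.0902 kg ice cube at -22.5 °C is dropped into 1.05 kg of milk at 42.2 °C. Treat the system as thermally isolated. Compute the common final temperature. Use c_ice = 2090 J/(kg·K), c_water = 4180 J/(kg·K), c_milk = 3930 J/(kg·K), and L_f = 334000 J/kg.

T_f ≈ 31.0 °C

Conservation of energy gives ΣQ = 0:
warm ice to 0 °C: 0.0902×2090×(0 − (-22.5)) = 4241.7
  fusion: m_ice L_f = 0.0902×334000 = 30127
  warm the meltwater: 377.04 T
  milk cools: 1.05×3930×(T − 42.2) = 4126.5(T − 42.2)
4503.5 T = 174138 − 34368 = 139770
T ≈ 31.04 °C (positive, so assuming full melt was valid).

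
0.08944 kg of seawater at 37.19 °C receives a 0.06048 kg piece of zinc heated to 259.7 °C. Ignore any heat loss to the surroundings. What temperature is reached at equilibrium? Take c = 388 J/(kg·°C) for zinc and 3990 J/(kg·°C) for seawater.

T_f ≈ 50.9 °C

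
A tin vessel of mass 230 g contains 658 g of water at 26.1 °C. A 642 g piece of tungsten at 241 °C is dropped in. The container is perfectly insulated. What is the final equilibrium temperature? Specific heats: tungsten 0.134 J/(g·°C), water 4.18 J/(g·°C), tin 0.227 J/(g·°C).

T_f ≈ 32.5 °C

Energy conservation, ΣQ = 0:
642*0.134*(T − 241) + 658*4.18*(T − 26.1) + 230*0.227*(T − 26.1) = 0
86.03(T − 241) + 2750.4(T − 26.1) + 52.21(T − 26.1) = 0
(86.03 + 2750.4 + 52.21) T = 86.03*241 + 2750.4*26.1 + 52.21*26.1
T = 93882/2888.7 ≈ 32.50 °C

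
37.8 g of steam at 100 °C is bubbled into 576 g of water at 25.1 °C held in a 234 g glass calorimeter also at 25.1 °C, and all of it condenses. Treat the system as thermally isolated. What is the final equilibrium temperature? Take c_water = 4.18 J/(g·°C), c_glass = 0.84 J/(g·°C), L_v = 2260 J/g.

T_f ≈ 60.3 °C

Net heat exchanged in the isolated system is zero:
condense steam: −37.8×2260 = −85428; condensed water 100 °C→T: 158(T − 100); original water: 2407.7(T − 25.1); glass cup: 234×0.84×(T − 25.1) = 196.56(T − 25.1)
2762.2 T = 85428 + 15800 + 65366 = 166595
T ≈ 60.31 °C, under the boiling point, so the assumption holds.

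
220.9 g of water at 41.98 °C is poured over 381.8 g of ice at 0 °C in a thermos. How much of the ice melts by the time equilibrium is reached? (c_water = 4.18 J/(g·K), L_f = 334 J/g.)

Heat available from the water dropping to 0 °C: 220.9×4.18×41.98 = 38763 J.
Fully melting the ice requires m_ice L_f = 381.8×334 = 127521 J.
38763 J < 127521 J, so only part of the ice melts and the system sits at 0 °C.
m_melted×334 = 38763  ⇒  m_melted ≈ 116.1 g.

m_melted ≈ 116 g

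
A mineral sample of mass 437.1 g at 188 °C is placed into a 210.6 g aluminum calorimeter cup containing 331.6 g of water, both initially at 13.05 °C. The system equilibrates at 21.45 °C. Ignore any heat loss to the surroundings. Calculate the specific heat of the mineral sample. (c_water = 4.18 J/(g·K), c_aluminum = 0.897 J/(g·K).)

Taking heat into each body as positive, Σ m c ΔT = 0:
437.1×c×(21.45 − 188) + 331.6×4.18×(21.45 − 13.05) + 210.6×0.897×(21.45 − 13.05) = 0
-72799 c = -13230
c = -13230/-72799 ≈ 0.1817 J/(g·K)

c ≈ 0.182 J/(g·K)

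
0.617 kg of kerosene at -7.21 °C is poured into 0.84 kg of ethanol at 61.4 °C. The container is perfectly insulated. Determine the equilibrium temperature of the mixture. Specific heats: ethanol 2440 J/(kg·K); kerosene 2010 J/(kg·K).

T_f ≈ 35.5 °C

T_f is the heat-capacity-weighted average of the initial temperatures:
T_f = (2049.6·61.4 + 1240.2·(-7.21)) / (2049.6 + 1240.2)
    = 116904 / 3289.8 ≈ 35.54 °C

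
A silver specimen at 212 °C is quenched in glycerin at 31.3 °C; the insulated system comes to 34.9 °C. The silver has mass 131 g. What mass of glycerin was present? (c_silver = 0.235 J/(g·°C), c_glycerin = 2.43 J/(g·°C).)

m ≈ 623 g

Heat gained plus heat lost sum to zero:
131·0.235·(34.9 − 212) + m·2.43·(34.9 − 31.3) = 0
8.748 m = 5452
m = 5452/8.748 ≈ 623.2 g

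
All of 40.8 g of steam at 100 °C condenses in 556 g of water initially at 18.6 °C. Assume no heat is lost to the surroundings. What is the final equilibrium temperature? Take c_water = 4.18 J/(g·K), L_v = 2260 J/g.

Energy balance with sensible and latent terms:
latent heat released on condensation: 40.8×2260 = 92208
  condensate cools 100→T: 40.8×4.18×(T − 100) = 170.54(T − 100)
  water warms: 556×4.18×(T − 18.6) = 2324.1(T − 18.6)
2494.6 T = 92208 + 17054 + 43228 = 152490
T ≈ 61.13 °C (< 100 °C, so full condensation is consistent).

T_f ≈ 61.1 °C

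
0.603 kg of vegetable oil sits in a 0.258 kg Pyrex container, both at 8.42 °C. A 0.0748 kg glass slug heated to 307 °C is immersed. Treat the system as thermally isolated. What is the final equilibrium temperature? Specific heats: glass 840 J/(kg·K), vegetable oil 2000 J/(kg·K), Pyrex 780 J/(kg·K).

T_f ≈ 21.2 °C

Heat gained plus heat lost sum to zero:
0.0748*840*(T − 307) + 0.603*2000*(T − 8.42) + 0.258*780*(T − 8.42) = 0
62.83(T − 307) + 1206(T − 8.42) + 201.24(T − 8.42) = 0
(62.83 + 1206 + 201.24) T = 62.83*307 + 1206*8.42 + 201.24*8.42
T = 31138/1470.1 ≈ 21.18 °C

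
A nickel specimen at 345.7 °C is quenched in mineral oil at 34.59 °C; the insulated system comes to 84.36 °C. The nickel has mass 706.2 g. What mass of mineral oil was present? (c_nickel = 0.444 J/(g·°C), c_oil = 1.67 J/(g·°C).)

m ≈ 986 g

|Q_nickel| = |Q_oil|:
706.2×0.444×(345.7 − 84.36) = m×1.67×(84.36 − 34.59)
83.12 m = 81944  ⇒  m ≈ 985.9 g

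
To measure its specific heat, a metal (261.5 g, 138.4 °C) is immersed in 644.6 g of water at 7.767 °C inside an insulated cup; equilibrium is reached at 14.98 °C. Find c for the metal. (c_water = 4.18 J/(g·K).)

Energy conservation, ΣQ = 0:
261.5×c×(14.98 − 138.4) + 644.6×4.18×(14.98 − 7.767) = 0
-32274 c = -19435
c = -19435/-32274 ≈ 0.6022 J/(g·K)

c ≈ 0.602 J/(g·K)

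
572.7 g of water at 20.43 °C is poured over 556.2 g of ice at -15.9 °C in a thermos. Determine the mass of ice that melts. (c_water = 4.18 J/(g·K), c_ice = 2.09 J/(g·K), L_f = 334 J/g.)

Cooling the water to 0 °C releases 572.7·4.18·20.43 = 48907 J.
Warming the ice to 0 °C takes 556.2·2.09·15.9 = 18483 J, leaving 30424 J for melting.
Fully melting the ice requires m_ice L_f = 556.2·334 = 185771 J.
30424 J < 185771 J, so only part of the ice melts and the system sits at 0 °C.
m_melt = 30424 / L_f = 91.09 g.

m_melted ≈ 91.1 g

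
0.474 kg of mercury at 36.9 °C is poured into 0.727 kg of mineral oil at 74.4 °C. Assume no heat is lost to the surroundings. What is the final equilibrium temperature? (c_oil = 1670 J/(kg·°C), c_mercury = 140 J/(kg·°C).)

Heat lost by the oil equals heat gained by the mercury:
0.727*1670*(74.4 − T) = 0.474*140*(T − 36.9)
1214.1(74.4 − T) = 66.36(T − 36.9)
1280.4 T = 92777  ⇒  T ≈ 72.46 °C

T_f ≈ 72.5 °C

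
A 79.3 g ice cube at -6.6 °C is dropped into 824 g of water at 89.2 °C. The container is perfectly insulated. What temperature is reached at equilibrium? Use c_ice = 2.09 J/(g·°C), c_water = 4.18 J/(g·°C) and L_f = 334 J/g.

Sum of m c ΔT and latent-heat terms is zero:
warm ice to 0 °C: 79.3·2.09·(0 − (-6.6)) = 1093.9; latent heat to melt: 79.3·334 = 26486; meltwater 0→T: 79.3·4.18·T = 331.47 T; water: 3444.3(T − 89.2)
3775.8 T = 307233 − 27580 = 279653
T ≈ 74.06 °C (positive, so assuming full melt was valid).

T_f ≈ 74.1 °C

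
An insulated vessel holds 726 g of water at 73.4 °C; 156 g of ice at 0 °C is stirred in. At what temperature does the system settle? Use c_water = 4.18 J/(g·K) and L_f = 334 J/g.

Conservation of energy gives ΣQ = 0:
latent heat to melt: 156×334 = 52104
  meltwater 0→T: 156×4.18×T = 652.08 T
  water cools: 726×4.18×(T − 73.4) = 3034.7(T − 73.4)
3686.8 T = 222746 − 52104 = 170642
T ≈ 46.28 °C (positive, so assuming full melt was valid).

T_f ≈ 46.3 °C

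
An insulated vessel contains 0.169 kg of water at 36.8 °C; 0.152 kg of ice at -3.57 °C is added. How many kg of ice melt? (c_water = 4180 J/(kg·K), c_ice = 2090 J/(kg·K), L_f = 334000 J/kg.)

Heat available from the water dropping to 0 °C: 0.169·4180·36.8 = 25996 J.
Warming the ice to 0 °C takes 0.152·2090·3.57 = 1134.1 J, leaving 24862 J for melting.
Melting all 0.152 kg of ice would need 0.152·334000 = 50768 J.
Since 24862 < 50768 J, not all the ice melts; equilibrium is at 0 °C.
m_melt = 24862 / L_f = 0.07444 kg.

m_melted ≈ 0.0744 kg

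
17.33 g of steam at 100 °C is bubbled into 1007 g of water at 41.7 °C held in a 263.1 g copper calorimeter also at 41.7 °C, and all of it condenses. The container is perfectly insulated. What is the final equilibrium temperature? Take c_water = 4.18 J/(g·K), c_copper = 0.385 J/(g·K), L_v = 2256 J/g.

Heat gained plus heat lost sum to zero:
steam→water at 100 °C releases m L_v = 17.33×2256 = 39096; condensate cools 100→T: 17.33×4.18×(T − 100) = 72.44(T − 100); original water: 4209.3(T − 41.7); cup: 101.29(T − 41.7)
4383 T = 39096 + 7243.9 + 179750 = 226091
T ≈ 51.58 °C — below 100 °C, confirming all the steam condensed.

T_f ≈ 51.6 °C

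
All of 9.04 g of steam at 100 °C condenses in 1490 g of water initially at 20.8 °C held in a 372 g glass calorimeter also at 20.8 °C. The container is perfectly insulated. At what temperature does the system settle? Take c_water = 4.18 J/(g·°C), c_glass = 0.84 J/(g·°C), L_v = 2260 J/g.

T_f ≈ 24.4 °C

Net heat exchanged in the isolated system is zero:
steam→water at 100 °C releases m L_v = 9.04·2260 = 20430
  condensate cools 100→T: 9.04·4.18·(T − 100) = 37.79(T − 100)
  original water: 6228.2(T − 20.8)
  glass cup: 372·0.84·(T − 20.8) = 312.48(T − 20.8)
6578.5 T = 20430 + 3778.7 + 136046 = 160255
T ≈ 24.36 °C, under the boiling point, so the assumption holds.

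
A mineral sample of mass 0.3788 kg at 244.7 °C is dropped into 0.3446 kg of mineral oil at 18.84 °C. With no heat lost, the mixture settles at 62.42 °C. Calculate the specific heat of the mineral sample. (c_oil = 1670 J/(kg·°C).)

Heat gained plus heat lost sum to zero:
0.3788·c·(62.42 − 244.7) + 0.3446·1670·(62.42 − 18.84) = 0
-69.05 c = -25080
c = -25080/-69.05 ≈ 363.2 J/(kg·°C)

c ≈ 363 J/(kg·°C)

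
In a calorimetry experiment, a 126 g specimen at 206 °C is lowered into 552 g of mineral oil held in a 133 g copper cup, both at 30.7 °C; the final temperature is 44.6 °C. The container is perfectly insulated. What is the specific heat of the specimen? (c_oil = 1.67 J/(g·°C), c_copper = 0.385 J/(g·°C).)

Net heat exchanged in the isolated system is zero:
126×c×(44.6 − 206) + 552×1.67×(44.6 − 30.7) + 133×0.385×(44.6 − 30.7) = 0
-20336 c = -13525
c = -13525/-20336 ≈ 0.6651 J/(g·°C)

c ≈ 0.665 J/(g·°C)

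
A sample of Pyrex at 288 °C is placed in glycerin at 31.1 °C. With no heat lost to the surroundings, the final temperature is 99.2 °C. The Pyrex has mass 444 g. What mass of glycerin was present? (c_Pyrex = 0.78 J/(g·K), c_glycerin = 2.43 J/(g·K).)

Heat lost by the Pyrex = heat gained by the glycerin:
444·0.78·(288 − 99.2) = m·2.43·(99.2 − 31.1)
165.48 m = 65385  ⇒  m ≈ 395.1 g

m ≈ 395 g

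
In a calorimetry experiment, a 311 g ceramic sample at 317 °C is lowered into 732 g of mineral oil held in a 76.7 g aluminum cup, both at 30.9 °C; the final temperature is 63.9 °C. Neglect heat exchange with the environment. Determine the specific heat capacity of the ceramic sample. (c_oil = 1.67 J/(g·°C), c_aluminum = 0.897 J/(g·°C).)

c ≈ 0.541 J/(g·°C)

Net heat exchanged in the isolated system is zero:
311×c×(63.9 − 317) + 732×1.67×(63.9 − 30.9) + 76.7×0.897×(63.9 − 30.9) = 0
-78714 c = -42611
c = -42611/-78714 ≈ 0.5413 J/(g·°C)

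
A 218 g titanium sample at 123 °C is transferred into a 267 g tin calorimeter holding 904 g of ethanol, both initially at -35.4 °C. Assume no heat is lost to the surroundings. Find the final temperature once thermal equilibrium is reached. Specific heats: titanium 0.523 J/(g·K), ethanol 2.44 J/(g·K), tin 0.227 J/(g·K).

T_f ≈ -27.8 °C

T_f = Σ m_i c_i T_i / Σ m_i c_i:
T_f = (114.01×123 + 2205.8×(-35.4) + 60.61×(-35.4)) / (114.01 + 2205.8 + 60.61)
    = -66206 / 2380.4 ≈ -27.81 °C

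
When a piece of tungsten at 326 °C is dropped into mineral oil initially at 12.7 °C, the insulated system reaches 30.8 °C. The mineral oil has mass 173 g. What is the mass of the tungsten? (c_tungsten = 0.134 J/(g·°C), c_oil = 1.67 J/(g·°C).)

m ≈ 132 g

Setting the total heat transfer to zero:
m·0.134·(30.8 − 326) + 173·1.67·(30.8 − 12.7) = 0
-39.56 m = -5229.3
m = -5229.3/-39.56 ≈ 132.2 g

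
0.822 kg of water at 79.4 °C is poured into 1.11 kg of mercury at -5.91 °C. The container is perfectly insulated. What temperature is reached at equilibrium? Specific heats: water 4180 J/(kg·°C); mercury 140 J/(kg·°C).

T_f ≈ 75.7 °C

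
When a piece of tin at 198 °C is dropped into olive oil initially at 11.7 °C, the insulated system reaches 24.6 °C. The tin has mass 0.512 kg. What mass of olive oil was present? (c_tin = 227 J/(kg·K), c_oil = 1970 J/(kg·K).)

Energy conservation, ΣQ = 0:
0.512·227·(24.6 − 198) + m·1970·(24.6 − 11.7) = 0
25413 m = 20153
m = 20153/25413 ≈ 0.793 kg

m ≈ 0.793 kg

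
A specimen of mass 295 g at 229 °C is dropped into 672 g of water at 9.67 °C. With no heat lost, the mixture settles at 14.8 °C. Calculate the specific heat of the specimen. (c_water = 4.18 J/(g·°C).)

m_s c (T_s − T_f) = m_water c_water (T_f − T_0):
295×c×(229 − 14.8) = 672×4.18×(14.8 − 9.67)
63189 c = 14410  ⇒  c ≈ 0.228 J/(g·°C)

c ≈ 0.228 J/(g·°C)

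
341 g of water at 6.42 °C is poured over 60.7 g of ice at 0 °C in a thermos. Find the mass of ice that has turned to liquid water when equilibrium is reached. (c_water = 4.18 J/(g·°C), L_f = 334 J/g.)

Cooling the water to 0 °C releases 341×4.18×6.42 = 9150.9 J.
Fully melting the ice requires m_ice L_f = 60.7×334 = 20274 J.
9150.9 J < 20274 J, so only part of the ice melts and the system sits at 0 °C.
m_melted×334 = 9150.9  ⇒  m_melted ≈ 27.4 g.

m_melted ≈ 27.4 g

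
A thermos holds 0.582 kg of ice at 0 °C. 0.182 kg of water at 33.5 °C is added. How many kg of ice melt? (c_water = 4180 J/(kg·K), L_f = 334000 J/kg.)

Cooling the water to 0 °C releases 0.182×4180×33.5 = 25485 J.
Melting all 0.582 kg of ice would need 0.582×334000 = 194388 J.
That's not enough to melt it all — equilibrium is at 0 °C with ice remaining.
m_melted×334000 = 25485  ⇒  m_melted ≈ 0.0763 kg.

m_melted ≈ 0.0763 kg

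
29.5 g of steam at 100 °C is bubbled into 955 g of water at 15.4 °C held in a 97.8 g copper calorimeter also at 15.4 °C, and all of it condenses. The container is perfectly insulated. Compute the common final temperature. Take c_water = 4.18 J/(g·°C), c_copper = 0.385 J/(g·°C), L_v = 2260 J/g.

T_f ≈ 34.0 °C

Taking heat into each body as positive, Σ m c ΔT = 0:
latent heat released on condensation: 29.5×2260 = 66670
  condensed water 100 °C→T: 123.31(T − 100)
  original water: 3991.9(T − 15.4)
  cup: 37.65(T − 15.4)
4152.9 T = 66670 + 12331 + 62055 = 141056
T ≈ 33.97 °C — below 100 °C, confirming all the steam condensed.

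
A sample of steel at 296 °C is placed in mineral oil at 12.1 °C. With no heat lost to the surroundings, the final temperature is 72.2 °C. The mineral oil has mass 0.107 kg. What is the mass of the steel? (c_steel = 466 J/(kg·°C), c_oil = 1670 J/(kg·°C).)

|Q_steel| = |Q_oil|:
m×466×(296 − 72.2) = 0.107×1670×(72.2 − 12.1)
104291 m = 10739  ⇒  m ≈ 0.103 kg

m ≈ 0.103 kg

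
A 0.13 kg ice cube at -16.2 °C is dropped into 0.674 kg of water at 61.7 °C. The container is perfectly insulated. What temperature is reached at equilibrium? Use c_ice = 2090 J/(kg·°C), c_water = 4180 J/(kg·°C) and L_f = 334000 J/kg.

T_f ≈ 37.5 °C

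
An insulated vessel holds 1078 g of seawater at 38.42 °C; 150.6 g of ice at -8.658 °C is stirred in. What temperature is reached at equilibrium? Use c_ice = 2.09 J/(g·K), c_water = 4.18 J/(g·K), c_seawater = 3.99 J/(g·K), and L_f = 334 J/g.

T_f ≈ 22.8 °C

Heat gained plus heat lost sum to zero:
warm ice to 0 °C: 150.6·2.09·(0 − (-8.658)) = 2725.1; fusion: m_ice L_f = 150.6·334 = 50300; warm the meltwater: 629.51 T; seawater cools: 1078·3.99·(T − 38.42) = 4301.2(T − 38.42)
4930.7 T = 165253 − 53026 = 112227
T ≈ 22.76 °C (positive, so assuming full melt was valid).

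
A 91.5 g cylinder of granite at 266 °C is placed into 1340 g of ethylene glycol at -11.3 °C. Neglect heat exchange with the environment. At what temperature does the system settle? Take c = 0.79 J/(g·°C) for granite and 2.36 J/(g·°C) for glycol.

T_f ≈ -5.1 °C

T_f = Σ m_i c_i T_i / Σ m_i c_i:
T_f = (72.28·266 + 3162.4·(-11.3)) / (72.28 + 3162.4)
    = -16507 / 3234.7 ≈ -5.10 °C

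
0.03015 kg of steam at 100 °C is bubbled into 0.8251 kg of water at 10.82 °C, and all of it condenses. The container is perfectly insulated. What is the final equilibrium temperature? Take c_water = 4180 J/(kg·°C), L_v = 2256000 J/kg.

T_f ≈ 33.0 °C

Heat gained plus heat lost sum to zero:
latent heat released on condensation: 0.03015·2256000 = 68018
  condensed water 100 °C→T: 126.03(T − 100)
  original water: 3448.9(T − 10.82)
3574.9 T = 68018 + 12603 + 37317 = 117938
T ≈ 32.99 °C (< 100 °C, so full condensation is consistent).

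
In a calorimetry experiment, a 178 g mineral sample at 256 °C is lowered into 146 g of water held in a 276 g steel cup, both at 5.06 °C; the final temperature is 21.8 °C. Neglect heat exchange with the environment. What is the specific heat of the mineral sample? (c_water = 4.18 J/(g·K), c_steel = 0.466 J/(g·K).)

c ≈ 0.297 J/(g·K)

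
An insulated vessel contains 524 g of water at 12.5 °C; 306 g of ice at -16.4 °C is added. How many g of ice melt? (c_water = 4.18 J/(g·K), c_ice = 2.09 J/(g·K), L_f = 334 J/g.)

m_melted ≈ 50.6 g

Heat available from the water dropping to 0 °C: 524·4.18·12.5 = 27379 J.
Of that, 306·2.09·16.4 = 10488 J goes to bring the ice to 0 °C, leaving 16891 J.
To melt every bit of ice: 306·334 = 102204 J.
Since 16891 < 102204 J, not all the ice melts; equilibrium is at 0 °C.
Mass melted = 16891/334 ≈ 50.57 g.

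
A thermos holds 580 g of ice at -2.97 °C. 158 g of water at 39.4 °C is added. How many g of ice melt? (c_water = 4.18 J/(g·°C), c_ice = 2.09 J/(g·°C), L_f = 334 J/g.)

m_melted ≈ 67.1 g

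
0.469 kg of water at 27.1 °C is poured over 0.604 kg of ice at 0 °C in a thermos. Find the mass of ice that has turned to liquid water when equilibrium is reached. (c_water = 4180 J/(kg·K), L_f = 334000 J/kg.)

m_melted ≈ 0.159 kg

Cooling the water to 0 °C releases 0.469×4180×27.1 = 53127 J.
Fully melting the ice requires m_ice L_f = 0.604×334000 = 201736 J.
Since 53127 < 201736 J, not all the ice melts; equilibrium is at 0 °C.
m_melted×334000 = 53127  ⇒  m_melted ≈ 0.1591 kg.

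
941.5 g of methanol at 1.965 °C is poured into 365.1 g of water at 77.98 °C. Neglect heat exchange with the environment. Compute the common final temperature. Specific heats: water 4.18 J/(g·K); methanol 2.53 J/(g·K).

T_f ≈ 31.6 °C

Taking heat into each body as positive, Σ m c ΔT = 0:
365.1·4.18·(T − 77.98) + 941.5·2.53·(T − 1.965) = 0
1526.1(T − 77.98) + 2382(T − 1.965) = 0
(1526.1 + 2382) T = 1526.1·77.98 + 2382·1.965
T = 123687/3908.1 ≈ 31.65 °C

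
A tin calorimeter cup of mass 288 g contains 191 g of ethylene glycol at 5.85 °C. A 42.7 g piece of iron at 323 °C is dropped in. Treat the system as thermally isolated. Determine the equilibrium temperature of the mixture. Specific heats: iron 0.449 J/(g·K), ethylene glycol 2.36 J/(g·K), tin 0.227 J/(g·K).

T_f ≈ 17.2 °C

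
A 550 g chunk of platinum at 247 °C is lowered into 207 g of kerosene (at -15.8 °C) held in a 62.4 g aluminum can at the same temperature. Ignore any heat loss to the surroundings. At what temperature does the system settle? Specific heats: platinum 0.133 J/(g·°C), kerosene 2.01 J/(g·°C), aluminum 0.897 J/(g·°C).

T_f ≈ 19.5 °C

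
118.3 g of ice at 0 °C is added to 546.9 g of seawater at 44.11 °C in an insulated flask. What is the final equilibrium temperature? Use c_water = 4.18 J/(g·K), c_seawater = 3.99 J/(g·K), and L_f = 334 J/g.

T_f ≈ 21.2 °C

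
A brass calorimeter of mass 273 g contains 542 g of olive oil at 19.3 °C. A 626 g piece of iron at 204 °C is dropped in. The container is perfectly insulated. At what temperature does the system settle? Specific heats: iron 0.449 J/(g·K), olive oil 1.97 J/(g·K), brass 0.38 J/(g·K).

Net heat exchanged in the isolated system is zero:
626·0.449·(T − 204) + 542·1.97·(T − 19.3) + 273·0.38·(T − 19.3) = 0
(281.07 + 1067.7 + 103.74) T = 281.07·204 + 1067.7·19.3 + 103.74·19.3
T = 79949 / 1452.6 = 55 °C

T_f ≈ 55.0 °C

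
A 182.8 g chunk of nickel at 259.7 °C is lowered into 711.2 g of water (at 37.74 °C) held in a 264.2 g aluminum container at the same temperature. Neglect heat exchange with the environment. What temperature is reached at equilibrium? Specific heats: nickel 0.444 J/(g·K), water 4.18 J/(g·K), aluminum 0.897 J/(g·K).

T_f ≈ 43.2 °C

Energy conservation, ΣQ = 0:
182.8·0.444·(T − 259.7) + 711.2·4.18·(T − 37.74) + 264.2·0.897·(T − 37.74) = 0
81.16(T − 259.7) + 2972.8(T − 37.74) + 236.99(T − 37.74) = 0
3291 T = 142216
T = 142216 / 3291 = 43.2 °C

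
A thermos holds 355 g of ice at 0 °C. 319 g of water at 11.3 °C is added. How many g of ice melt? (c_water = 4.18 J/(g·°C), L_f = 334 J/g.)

Cooling the water to 0 °C releases 319×4.18×11.3 = 15068 J.
Fully melting the ice requires m_ice L_f = 355×334 = 118570 J.
Since 15068 < 118570 J, not all the ice melts; equilibrium is at 0 °C.
m_melted×334 = 15068  ⇒  m_melted ≈ 45.11 g.

m_melted ≈ 45.1 g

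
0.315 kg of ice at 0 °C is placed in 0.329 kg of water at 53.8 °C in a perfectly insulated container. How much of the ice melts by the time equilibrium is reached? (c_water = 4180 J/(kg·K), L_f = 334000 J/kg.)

m_melted ≈ 0.222 kg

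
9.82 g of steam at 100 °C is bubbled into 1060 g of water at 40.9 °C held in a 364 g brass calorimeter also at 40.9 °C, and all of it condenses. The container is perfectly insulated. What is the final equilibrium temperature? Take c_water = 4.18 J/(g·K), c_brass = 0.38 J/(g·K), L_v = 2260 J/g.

T_f ≈ 46.2 °C

Let T be the final temperature. ΣQ_i = 0:
latent heat released on condensation: 9.82×2260 = 22193
  condensed water 100 °C→T: 41.05(T − 100)
  original water: 4430.8(T − 40.9)
  brass cup: 364×0.38×(T − 40.9) = 138.32(T − 40.9)
4610.2 T = 22193 + 4104.8 + 186877 = 213175
T ≈ 46.24 °C, under the boiling point, so the assumption holds.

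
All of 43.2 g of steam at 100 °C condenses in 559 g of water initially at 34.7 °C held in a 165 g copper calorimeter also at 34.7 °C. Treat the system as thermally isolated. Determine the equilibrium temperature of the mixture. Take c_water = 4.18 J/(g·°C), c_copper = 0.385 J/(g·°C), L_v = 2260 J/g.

T_f ≈ 77.1 °C

Energy conservation, ΣQ = 0:
steam→water at 100 °C releases m L_v = 43.2×2260 = 97632
  condensed water 100 °C→T: 180.58(T − 100)
  original water: 2336.6(T − 34.7)
  copper cup: 165×0.385×(T − 34.7) = 63.52(T − 34.7)
2580.7 T = 97632 + 18058 + 83285 = 198975
T ≈ 77.10 °C (< 100 °C, so full condensation is consistent).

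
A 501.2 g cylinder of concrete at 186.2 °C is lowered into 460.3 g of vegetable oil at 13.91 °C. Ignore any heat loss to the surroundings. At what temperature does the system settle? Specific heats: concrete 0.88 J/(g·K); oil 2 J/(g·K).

T_f ≈ 69.7 °C

Energy conservation, ΣQ = 0:
501.2*0.88*(T − 186.2) + 460.3*2*(T − 13.91) = 0
441.06(T − 186.2) + 920.6(T − 13.91) = 0
(441.06 + 920.6) T = 441.06*186.2 + 920.6*13.91
T ≈ 69.72 °C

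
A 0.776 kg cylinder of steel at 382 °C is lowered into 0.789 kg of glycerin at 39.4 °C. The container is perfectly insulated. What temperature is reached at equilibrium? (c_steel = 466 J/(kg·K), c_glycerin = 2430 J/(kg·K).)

T_f = Σ m_i c_i T_i / Σ m_i c_i:
T_f = (361.62×382 + 1917.3×39.4) / (361.62 + 1917.3)
    = 213678 / 2278.9 ≈ 93.76 °C

T_f ≈ 93.8 °C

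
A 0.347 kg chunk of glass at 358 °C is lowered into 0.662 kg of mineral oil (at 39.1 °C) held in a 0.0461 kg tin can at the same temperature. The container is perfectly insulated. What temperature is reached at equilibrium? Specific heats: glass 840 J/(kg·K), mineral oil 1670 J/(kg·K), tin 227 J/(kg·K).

T_f ≈ 105.1 °C

Net heat exchanged in the isolated system is zero:
0.347·840·(T − 358) + 0.662·1670·(T − 39.1) + 0.0461·227·(T − 39.1) = 0
291.48(T − 358) + 1105.5(T − 39.1) + 10.46(T − 39.1) = 0
1407.5 T = 147986
T = 147986/1407.5 ≈ 105.14 °C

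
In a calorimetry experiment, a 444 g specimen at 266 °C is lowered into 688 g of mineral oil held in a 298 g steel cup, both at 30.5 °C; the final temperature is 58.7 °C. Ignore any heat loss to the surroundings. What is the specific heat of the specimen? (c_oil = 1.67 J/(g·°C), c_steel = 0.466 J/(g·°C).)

c ≈ 0.395 J/(g·°C)

Heat gained plus heat lost sum to zero:
444×c×(58.7 − 266) + 688×1.67×(58.7 − 30.5) + 298×0.466×(58.7 − 30.5) = 0
-92041 c = -36317
c = -36317/-92041 ≈ 0.3946 J/(g·°C)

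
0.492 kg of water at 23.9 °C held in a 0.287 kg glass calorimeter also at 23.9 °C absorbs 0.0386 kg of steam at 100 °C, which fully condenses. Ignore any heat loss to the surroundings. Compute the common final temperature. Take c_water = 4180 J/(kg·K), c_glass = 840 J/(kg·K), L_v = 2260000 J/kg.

T_f ≈ 64.4 °C

Conservation of energy gives ΣQ = 0:
condense steam: −0.0386×2260000 = −87236
  condensed water 100 °C→T: 161.35(T − 100)
  original water: 2056.6(T − 23.9)
  cup: 241.08(T − 23.9)
2459 T = 87236 + 16135 + 54914 = 158284
T ≈ 64.37 °C, under the boiling point, so the assumption holds.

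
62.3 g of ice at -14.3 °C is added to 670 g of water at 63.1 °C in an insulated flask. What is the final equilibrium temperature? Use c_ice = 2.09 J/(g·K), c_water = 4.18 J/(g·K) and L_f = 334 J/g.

T_f ≈ 50.3 °C

Setting the total heat transfer to zero:
warm ice to 0 °C: 62.3·2.09·(0 − (-14.3)) = 1862; latent heat to melt: 62.3·334 = 20808; meltwater 0→T: 62.3·4.18·T = 260.41 T; water cools: 670·4.18·(T − 63.1) = 2800.6(T − 63.1)
3061 T = 176718 − 22670 = 154048
T ≈ 50.33 °C. Since T > 0 °C, the all-ice-melts assumption holds.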